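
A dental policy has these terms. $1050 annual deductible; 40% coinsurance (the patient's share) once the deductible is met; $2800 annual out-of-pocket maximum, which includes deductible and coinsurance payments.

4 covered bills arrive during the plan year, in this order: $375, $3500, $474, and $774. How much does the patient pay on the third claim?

$189.60

#1 ($375): fully absorbed by the deductible. Cost to patient: $375. OOP to date $375.
#2 ($3500): deductible takes $675, $2825 remains; 40% of $2825 = $1130. Patient pays $1805; OOP now $2180.
#3 ($474): deductible met; 40% of $474 = $189.60. Patient pays $189.60; OOP now $2369.60.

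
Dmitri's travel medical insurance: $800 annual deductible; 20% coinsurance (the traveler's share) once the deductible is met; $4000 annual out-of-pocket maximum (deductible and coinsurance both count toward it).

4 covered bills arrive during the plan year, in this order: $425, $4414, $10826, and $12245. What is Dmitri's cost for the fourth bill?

Claim 1 ($425): all of it applies to the deductible. Traveler owes $425 (running OOP $425).
Claim 2 ($4414): deductible takes $375, $4039 remains; 20% of $4039 = $807.80. Traveler owes $1182.80 (running OOP $1607.80).
Claim 3 ($10826): 20% coinsurance on $10826 = $2165.20. Cost to traveler: $2165.20. OOP to date $3773.
Claim 4 ($12245): deductible already satisfied, so traveler's share is 20% × $12245 = $2449. That would push OOP to $6222, over the $4000 cap, so traveler pays $4000 − $3773 = $227.

$227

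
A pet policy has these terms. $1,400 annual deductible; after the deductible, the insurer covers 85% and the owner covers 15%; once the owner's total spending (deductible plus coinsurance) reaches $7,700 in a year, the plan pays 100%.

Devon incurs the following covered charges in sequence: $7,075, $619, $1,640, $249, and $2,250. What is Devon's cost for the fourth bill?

$37.35

Claim 1 — $7,075: $1,400 finishes the deductible; $5,675 goes to coinsurance; coinsurance $5,675 × 15% = $851.25. Owner owes $2,251.25 (running OOP $2,251.25).
Claim 2 — $619: deductible already satisfied, so owner's share is 15% × $619 = $92.85. Cost to owner: $92.85. OOP to date $2,344.10.
Claim 3 — $1,640: 15% coinsurance on $1,640 = $246. Owner owes $246 (running OOP $2,590.10).
Claim 4 — $249: deductible already satisfied, so owner's share is 15% × $249 = $37.35. Owner owes $37.35 (running OOP $2,627.45).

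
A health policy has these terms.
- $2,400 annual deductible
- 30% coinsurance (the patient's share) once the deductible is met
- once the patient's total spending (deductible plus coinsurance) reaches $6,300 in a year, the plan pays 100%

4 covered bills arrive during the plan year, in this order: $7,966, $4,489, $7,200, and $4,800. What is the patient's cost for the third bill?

$883.50

Bill 1, $7,966: $2,400 to deductible, leaving $5,566; 30% of $5,566 = $1,669.80. Cost to patient: $4,069.80. OOP to date $4,069.80.
Bill 2, $4,489: deductible met; 30% of $4,489 = $1,346.70. Cost to patient: $1,346.70. OOP to date $5,416.50.
Bill 3, $7,200: deductible met; 30% of $7,200 = $2,160. Adding that to $5,416.50 gives $7,576.50, past the $6,300 cap; patient pays only $6,300 − $5,416.50 = $883.50.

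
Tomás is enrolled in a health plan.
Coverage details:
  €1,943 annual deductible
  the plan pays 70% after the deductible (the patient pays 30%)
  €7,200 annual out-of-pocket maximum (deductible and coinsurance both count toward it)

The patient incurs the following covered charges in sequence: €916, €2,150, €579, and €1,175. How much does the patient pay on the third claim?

€173.70

Bill 1, €916: fully absorbed by the deductible. Patient pays €916; OOP now €916.
Bill 2, €2,150: €1,027 to deductible, leaving €1,123; coinsurance €1,123 × 30% = €336.90. Patient pays €1,363.90; OOP now €2,279.90.
Bill 3, €579: 30% coinsurance on €579 = €173.70. Patient owes €173.70 (running OOP €2,453.60).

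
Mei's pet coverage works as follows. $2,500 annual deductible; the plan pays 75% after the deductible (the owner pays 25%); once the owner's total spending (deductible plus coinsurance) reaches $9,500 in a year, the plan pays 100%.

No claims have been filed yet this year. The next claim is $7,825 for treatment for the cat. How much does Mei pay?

The full $2,500 deductible is still open; $2,500 of this bill applies to it.
After the $2,500 deductible portion, $7,825 − $2,500 = $5,325 is subject to coinsurance.
25% of $5,325 = $1,331.25 falls to the owner.
That puts the owner's cost at $2,500 + $1,331.25 = $3,831.25 before any cap.
Year-to-date out-of-pocket becomes $0 + $3,831.25 = $3,831.25, still under the $9,500 maximum, so no cap applies.

$3,831.25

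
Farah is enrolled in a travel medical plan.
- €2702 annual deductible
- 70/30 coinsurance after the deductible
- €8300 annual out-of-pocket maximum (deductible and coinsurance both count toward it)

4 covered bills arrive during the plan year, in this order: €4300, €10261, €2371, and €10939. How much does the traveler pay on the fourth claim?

#1 (€4300): €2702 to deductible, leaving €1598; traveler's 30% is €479.40. Traveler pays €3181.40; OOP now €3181.40.
#2 (€10261): deductible already satisfied, so traveler's share is 30% × €10261 = €3078.30. Traveler owes €3078.30 (running OOP €6259.70).
#3 (€2371): deductible met; 30% of €2371 = €711.30. Traveler pays €711.30; OOP now €6971.
#4 (€10939): deductible met; 30% of €10939 = €3281.70. OOP would hit €10252.70 > €8300, so the cap limits the traveler to €8300 − €6971 = €1329.

€1329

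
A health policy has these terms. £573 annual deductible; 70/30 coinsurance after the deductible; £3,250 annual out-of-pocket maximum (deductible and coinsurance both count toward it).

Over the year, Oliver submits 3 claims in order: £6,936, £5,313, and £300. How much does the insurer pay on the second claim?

#1 (£6,936): £573 finishes the deductible; £6,363 goes to coinsurance; 30% of £6,363 = £1,908.90. Patient owes £2,481.90 (running OOP £2,481.90). Insurer: £6,936 − £2,481.90 = £4,454.10.
#2 (£5,313): 30% coinsurance on £5,313 = £1,593.90. Adding that to £2,481.90 gives £4,075.80, past the £3,250 cap; patient pays only £3,250 − £2,481.90 = £768.10. Plan pays £5,313 − £768.10 = £4,544.90.

£4,544.90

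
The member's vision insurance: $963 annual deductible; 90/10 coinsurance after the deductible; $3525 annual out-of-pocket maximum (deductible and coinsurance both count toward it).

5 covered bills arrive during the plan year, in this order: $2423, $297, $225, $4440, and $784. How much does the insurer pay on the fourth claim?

Bill 1, $2423: $963 finishes the deductible; $1460 goes to coinsurance; member's 10% is $146. Member owes $1109 (running OOP $1109). Plan pays $2423 − $1109 = $1314.
Bill 2, $297: deductible already satisfied, so member's share is 10% × $297 = $29.70. Cost to member: $29.70. OOP to date $1138.70. Insurer: $297 − $29.70 = $267.30.
Bill 3, $225: deductible met; 10% of $225 = $22.50. Member owes $22.50 (running OOP $1161.20). Plan pays $225 − $22.50 = $202.50.
Bill 4, $4440: 10% coinsurance on $4440 = $444. Member owes $444 (running OOP $1605.20). Plan pays $4440 − $444 = $3996.

$3996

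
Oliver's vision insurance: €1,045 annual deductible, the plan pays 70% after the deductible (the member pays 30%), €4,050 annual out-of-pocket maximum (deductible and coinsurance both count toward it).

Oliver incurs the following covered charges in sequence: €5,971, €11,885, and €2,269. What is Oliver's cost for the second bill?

Claim 1 (€5,971): €1,045 finishes the deductible; €4,926 goes to coinsurance; 30% of €4,926 = €1,477.80. Cost to member: €2,522.80. OOP to date €2,522.80.
Claim 2 (€11,885): deductible met; 30% of €11,885 = €3,565.50. Adding that to €2,522.80 gives €6,088.30, past the €4,050 cap; member pays only €4,050 − €2,522.80 = €1,527.20.

€1,527.20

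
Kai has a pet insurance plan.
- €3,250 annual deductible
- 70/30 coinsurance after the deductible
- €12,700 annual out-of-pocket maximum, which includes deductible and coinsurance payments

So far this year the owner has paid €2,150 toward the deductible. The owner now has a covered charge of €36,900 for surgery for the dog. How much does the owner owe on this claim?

€10,550

Remaining deductible: €3,250 − €2,150 = €1,100.
That leaves €36,900 − €1,100 = €35,800 for coinsurance.
30% of €35,800 = €10,740 falls to the owner.
Owner responsibility before any cap: €1,100 + €10,740 = €11,840.
Year-to-date out-of-pocket would reach €2,150 + €11,840 = €13,990, above the €12,700 maximum, so the owner pays only €12,700 − €2,150 = €10,550.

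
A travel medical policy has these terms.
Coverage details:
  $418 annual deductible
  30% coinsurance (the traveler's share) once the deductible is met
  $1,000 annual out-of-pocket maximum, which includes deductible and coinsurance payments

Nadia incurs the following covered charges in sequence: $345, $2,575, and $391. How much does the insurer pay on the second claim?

$1,920

Bill 1, $345: all of it applies to the deductible. Traveler owes $345 (running OOP $345). Insurer: $345 − $345 = $0.
Bill 2, $2,575: $73 finishes the deductible; $2,502 goes to coinsurance; traveler's 30% is $750.60. Claim cost before the cap: $73 + $750.60 = $823.60. OOP would hit $1,168.60 > $1,000, so the cap limits the traveler to $1,000 − $345 = $655. Insurer: $2,575 − $655 = $1,920.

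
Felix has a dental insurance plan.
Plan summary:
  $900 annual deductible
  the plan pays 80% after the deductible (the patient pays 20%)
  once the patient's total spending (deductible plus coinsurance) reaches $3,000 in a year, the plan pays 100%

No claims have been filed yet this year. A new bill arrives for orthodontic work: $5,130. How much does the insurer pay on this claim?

$3,384

Nothing has been paid toward the $900 deductible, so the first $900 of this charge is applied there.
That leaves $5,130 − $900 = $4,230 for coinsurance.
Coinsurance: $4,230 × 20% = $846.
Patient responsibility before any cap: $900 + $846 = $1,746.
Year-to-date out-of-pocket becomes $0 + $1,746 = $1,746, still under the $3,000 maximum, so no cap applies.
The insurer covers the remainder: $5,130 − $1,746 = $3,384.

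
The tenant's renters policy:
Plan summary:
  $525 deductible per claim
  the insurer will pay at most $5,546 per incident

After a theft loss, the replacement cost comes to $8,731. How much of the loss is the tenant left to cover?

$3,185

Subtract the deductible: $8,731 − $525 = $8,206.
$8,206 exceeds the $5,546 limit, so the insurer pays the limit: $5,546.
The tenant bears the rest of the original loss: $8,731 − $5,546 = $3,185.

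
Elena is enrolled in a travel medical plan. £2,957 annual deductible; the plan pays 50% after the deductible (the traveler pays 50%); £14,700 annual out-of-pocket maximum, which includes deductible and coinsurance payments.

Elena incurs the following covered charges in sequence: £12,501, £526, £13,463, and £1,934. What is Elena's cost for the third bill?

£6,708

Claim 1 (£12,501): £2,957 to deductible, leaving £9,544; coinsurance £9,544 × 50% = £4,772. Traveler owes £7,729 (running OOP £7,729).
Claim 2 (£526): 50% coinsurance on £526 = £263. Traveler pays £263; OOP now £7,992.
Claim 3 (£13,463): 50% coinsurance on £13,463 = £6,731.50. OOP would hit £14,723.50 > £14,700, so the cap limits the traveler to £14,700 − £7,992 = £6,708.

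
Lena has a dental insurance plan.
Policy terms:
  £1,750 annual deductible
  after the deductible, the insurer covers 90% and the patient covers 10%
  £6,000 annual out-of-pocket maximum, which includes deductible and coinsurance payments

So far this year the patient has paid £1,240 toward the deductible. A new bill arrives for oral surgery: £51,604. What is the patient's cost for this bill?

£4,760

Deductible still to meet: £1,750 − £1,240 = £510.
That leaves £51,604 − £510 = £51,094 for coinsurance.
10% of £51,094 = £5,109.40 falls to the patient.
That puts the patient's cost at £510 + £5,109.40 = £5,619.40 before any cap.
Adding £5,619.40 to the £1,240 already spent would give £6,859.40, which exceeds the £6,000 cap; the patient pays just £6,000 − £1,240 = £4,760.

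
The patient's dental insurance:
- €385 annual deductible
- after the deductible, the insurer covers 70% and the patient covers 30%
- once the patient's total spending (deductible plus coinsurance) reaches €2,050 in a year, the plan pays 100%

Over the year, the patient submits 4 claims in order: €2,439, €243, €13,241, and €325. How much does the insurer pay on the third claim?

Claim 1 (€2,439): €385 finishes the deductible; €2,054 goes to coinsurance; 30% of €2,054 = €616.20. Patient owes €1,001.20 (running OOP €1,001.20). Insurer: €2,439 − €1,001.20 = €1,437.80.
Claim 2 (€243): deductible met; 30% of €243 = €72.90. Patient owes €72.90 (running OOP €1,074.10). Plan pays €243 − €72.90 = €170.10.
Claim 3 (€13,241): deductible met; 30% of €13,241 = €3,972.30. OOP would hit €5,046.40 > €2,050, so the cap limits the patient to €2,050 − €1,074.10 = €975.90. Insurer: €13,241 − €975.90 = €12,265.10.

€12,265.10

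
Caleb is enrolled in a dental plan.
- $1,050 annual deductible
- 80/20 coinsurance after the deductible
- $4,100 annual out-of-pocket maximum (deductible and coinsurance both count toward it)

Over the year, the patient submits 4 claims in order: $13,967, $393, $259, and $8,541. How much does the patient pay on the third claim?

$51.80

Claim 1 ($13,967): deductible takes $1,050, $12,917 remains; 20% of $12,917 = $2,583.40. Patient owes $3,633.40 (running OOP $3,633.40).
Claim 2 ($393): 20% coinsurance on $393 = $78.60. Patient pays $78.60; OOP now $3,712.
Claim 3 ($259): 20% coinsurance on $259 = $51.80. Patient owes $51.80 (running OOP $3,763.80).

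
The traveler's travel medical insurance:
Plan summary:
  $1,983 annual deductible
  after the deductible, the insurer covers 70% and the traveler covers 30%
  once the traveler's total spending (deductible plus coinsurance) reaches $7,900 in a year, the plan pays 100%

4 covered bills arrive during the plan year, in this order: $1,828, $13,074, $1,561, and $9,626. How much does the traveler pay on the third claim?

Claim 1 ($1,828): fully absorbed by the deductible. Traveler owes $1,828 (running OOP $1,828).
Claim 2 ($13,074): deductible takes $155, $12,919 remains; traveler's 30% is $3,875.70. Cost to traveler: $4,030.70. OOP to date $5,858.70.
Claim 3 ($1,561): deductible already satisfied, so traveler's share is 30% × $1,561 = $468.30. Traveler owes $468.30 (running OOP $6,327).

$468.30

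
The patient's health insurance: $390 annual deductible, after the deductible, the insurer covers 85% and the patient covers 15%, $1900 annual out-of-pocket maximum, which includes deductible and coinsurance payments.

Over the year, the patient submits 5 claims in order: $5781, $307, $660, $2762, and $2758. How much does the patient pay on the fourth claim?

$414.30

#1 ($5781): $390 finishes the deductible; $5391 goes to coinsurance; coinsurance $5391 × 15% = $808.65. Cost to patient: $1198.65. OOP to date $1198.65.
#2 ($307): 15% coinsurance on $307 = $46.05. Patient pays $46.05; OOP now $1244.70.
#3 ($660): 15% coinsurance on $660 = $99. Patient owes $99 (running OOP $1343.70).
#4 ($2762): 15% coinsurance on $2762 = $414.30. Cost to patient: $414.30. OOP to date $1758.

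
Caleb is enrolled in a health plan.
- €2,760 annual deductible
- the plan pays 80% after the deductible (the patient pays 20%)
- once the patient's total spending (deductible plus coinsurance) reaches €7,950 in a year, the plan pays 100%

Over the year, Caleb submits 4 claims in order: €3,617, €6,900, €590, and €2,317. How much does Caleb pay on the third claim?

€118

Claim 1 (€3,617): €2,760 to deductible, leaving €857; patient's 20% is €171.40. Cost to patient: €2,931.40. OOP to date €2,931.40.
Claim 2 (€6,900): deductible met; 20% of €6,900 = €1,380. Cost to patient: €1,380. OOP to date €4,311.40.
Claim 3 (€590): 20% coinsurance on €590 = €118. Patient pays €118; OOP now €4,429.40.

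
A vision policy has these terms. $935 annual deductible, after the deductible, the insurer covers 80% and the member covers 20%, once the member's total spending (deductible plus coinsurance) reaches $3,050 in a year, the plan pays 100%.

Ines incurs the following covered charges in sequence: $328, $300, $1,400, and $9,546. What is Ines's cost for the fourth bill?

Claim 1 — $328: fully absorbed by the deductible. Member pays $328; OOP now $328.
Claim 2 — $300: all of it applies to the deductible. Cost to member: $300. OOP to date $628.
Claim 3 — $1,400: $307 to deductible, leaving $1,093; 20% of $1,093 = $218.60. Member pays $525.60; OOP now $1,153.60.
Claim 4 — $9,546: deductible met; 20% of $9,546 = $1,909.20. OOP would hit $3,062.80 > $3,050, so the cap limits the member to $3,050 − $1,153.60 = $1,896.40.

$1,896.40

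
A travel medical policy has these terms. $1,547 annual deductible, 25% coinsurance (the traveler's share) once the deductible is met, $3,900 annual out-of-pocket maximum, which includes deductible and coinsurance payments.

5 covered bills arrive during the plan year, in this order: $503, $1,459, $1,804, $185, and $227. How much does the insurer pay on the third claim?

$1,353

Bill 1, $503: all of it applies to the deductible. Traveler owes $503 (running OOP $503). Plan pays $503 − $503 = $0.
Bill 2, $1,459: deductible takes $1,044, $415 remains; coinsurance $415 × 25% = $103.75. Cost to traveler: $1,147.75. OOP to date $1,650.75. Insurer: $1,459 − $1,147.75 = $311.25.
Bill 3, $1,804: deductible already satisfied, so traveler's share is 25% × $1,804 = $451. Traveler pays $451; OOP now $2,101.75. Insurer: $1,804 − $451 = $1,353.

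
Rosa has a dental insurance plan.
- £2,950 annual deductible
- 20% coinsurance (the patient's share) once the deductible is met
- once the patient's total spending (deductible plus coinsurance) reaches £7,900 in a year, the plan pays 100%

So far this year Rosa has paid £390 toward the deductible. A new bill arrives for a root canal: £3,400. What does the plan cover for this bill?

£390 of the £2,950 deductible is already met, leaving £2,560.
That leaves £3,400 − £2,560 = £840 for coinsurance.
Patient's 20% share of £840 is £168.
That puts the patient's cost at £2,560 + £168 = £2,728 before any cap.
Cumulative spending £390 + £2,728 = £3,118 stays under the £7,900 maximum.
Insurer pays the balance: £3,400 − £2,728 = £672.

£672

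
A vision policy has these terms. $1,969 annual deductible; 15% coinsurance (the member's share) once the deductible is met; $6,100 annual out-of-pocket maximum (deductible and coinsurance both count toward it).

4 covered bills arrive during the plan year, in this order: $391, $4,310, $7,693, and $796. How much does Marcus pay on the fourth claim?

Bill 1, $391: all of it applies to the deductible. Member owes $391 (running OOP $391).
Bill 2, $4,310: $1,578 finishes the deductible; $2,732 goes to coinsurance; coinsurance $2,732 × 15% = $409.80. Cost to member: $1,987.80. OOP to date $2,378.80.
Bill 3, $7,693: deductible met; 15% of $7,693 = $1,153.95. Cost to member: $1,153.95. OOP to date $3,532.75.
Bill 4, $796: 15% coinsurance on $796 = $119.40. Member pays $119.40; OOP now $3,652.15.

$119.40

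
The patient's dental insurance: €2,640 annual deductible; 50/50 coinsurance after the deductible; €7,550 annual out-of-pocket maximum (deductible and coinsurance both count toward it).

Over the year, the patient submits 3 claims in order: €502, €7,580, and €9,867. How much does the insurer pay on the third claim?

Bill 1, €502: fully absorbed by the deductible. Patient pays €502; OOP now €502. Insurer: €502 − €502 = €0.
Bill 2, €7,580: €2,138 finishes the deductible; €5,442 goes to coinsurance; coinsurance €5,442 × 50% = €2,721. Patient pays €4,859; OOP now €5,361. Plan pays €7,580 − €4,859 = €2,721.
Bill 3, €9,867: deductible met; 50% of €9,867 = €4,933.50. OOP would hit €10,294.50 > €7,550, so the cap limits the patient to €7,550 − €5,361 = €2,189. Insurer: €9,867 − €2,189 = €7,678.

€7,678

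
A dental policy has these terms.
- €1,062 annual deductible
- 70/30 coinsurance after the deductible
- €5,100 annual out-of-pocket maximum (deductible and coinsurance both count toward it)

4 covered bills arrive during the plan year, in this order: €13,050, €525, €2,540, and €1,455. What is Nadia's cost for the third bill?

#1 (€13,050): deductible takes €1,062, €11,988 remains; coinsurance €11,988 × 30% = €3,596.40. Cost to patient: €4,658.40. OOP to date €4,658.40.
#2 (€525): 30% coinsurance on €525 = €157.50. Patient pays €157.50; OOP now €4,815.90.
#3 (€2,540): deductible met; 30% of €2,540 = €762. Adding that to €4,815.90 gives €5,577.90, past the €5,100 cap; patient pays only €5,100 − €4,815.90 = €284.10.

€284.10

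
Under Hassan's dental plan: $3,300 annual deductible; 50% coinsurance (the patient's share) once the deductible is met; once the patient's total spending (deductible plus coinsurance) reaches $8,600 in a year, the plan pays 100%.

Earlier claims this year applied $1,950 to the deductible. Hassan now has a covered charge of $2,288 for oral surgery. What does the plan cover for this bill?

$469

$1,950 of the $3,300 deductible is already met, leaving $1,350.
After the $1,350 deductible portion, $2,288 − $1,350 = $938 is subject to coinsurance.
50% of $938 = $469 falls to the patient.
Patient responsibility before any cap: $1,350 + $469 = $1,819.
Year-to-date out-of-pocket becomes $1,950 + $1,819 = $3,769, still under the $8,600 maximum, so no cap applies.
Insurer pays the balance: $2,288 − $1,819 = $469.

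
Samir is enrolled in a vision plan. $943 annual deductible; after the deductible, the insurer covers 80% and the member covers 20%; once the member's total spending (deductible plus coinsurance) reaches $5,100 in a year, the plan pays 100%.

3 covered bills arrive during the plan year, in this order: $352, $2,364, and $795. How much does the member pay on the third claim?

Claim 1 ($352): entire amount goes to the deductible. Member owes $352 (running OOP $352).
Claim 2 ($2,364): $591 finishes the deductible; $1,773 goes to coinsurance; member's 20% is $354.60. Member pays $945.60; OOP now $1,297.60.
Claim 3 ($795): 20% coinsurance on $795 = $159. Cost to member: $159. OOP to date $1,456.60.

$159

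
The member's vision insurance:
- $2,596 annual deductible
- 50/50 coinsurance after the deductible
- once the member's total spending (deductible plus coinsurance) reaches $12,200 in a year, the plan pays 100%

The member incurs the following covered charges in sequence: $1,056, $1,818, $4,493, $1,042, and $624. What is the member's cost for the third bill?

$2,246.50

Claim 1 — $1,056: all of it applies to the deductible. Cost to member: $1,056. OOP to date $1,056.
Claim 2 — $1,818: $1,540 finishes the deductible; $278 goes to coinsurance; 50% of $278 = $139. Member owes $1,679 (running OOP $2,735).
Claim 3 — $4,493: deductible already satisfied, so member's share is 50% × $4,493 = $2,246.50. Cost to member: $2,246.50. OOP to date $4,981.50.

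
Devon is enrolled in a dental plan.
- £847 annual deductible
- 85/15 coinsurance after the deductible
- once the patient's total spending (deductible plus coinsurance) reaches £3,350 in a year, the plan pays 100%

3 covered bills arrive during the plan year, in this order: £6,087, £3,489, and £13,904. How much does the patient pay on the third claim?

£1,193.65

#1 (£6,087): £847 finishes the deductible; £5,240 goes to coinsurance; coinsurance £5,240 × 15% = £786. Patient pays £1,633; OOP now £1,633.
#2 (£3,489): 15% coinsurance on £3,489 = £523.35. Cost to patient: £523.35. OOP to date £2,156.35.
#3 (£13,904): deductible met; 15% of £13,904 = £2,085.60. Adding that to £2,156.35 gives £4,241.95, past the £3,350 cap; patient pays only £3,350 − £2,156.35 = £1,193.65.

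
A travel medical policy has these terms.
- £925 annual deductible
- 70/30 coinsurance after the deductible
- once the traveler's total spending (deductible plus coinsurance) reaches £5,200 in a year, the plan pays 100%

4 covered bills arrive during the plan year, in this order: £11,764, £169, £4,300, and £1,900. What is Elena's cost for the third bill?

#1 (£11,764): £925 to deductible, leaving £10,839; 30% of £10,839 = £3,251.70. Cost to traveler: £4,176.70. OOP to date £4,176.70.
#2 (£169): 30% coinsurance on £169 = £50.70. Cost to traveler: £50.70. OOP to date £4,227.40.
#3 (£4,300): deductible met; 30% of £4,300 = £1,290. That would push OOP to £5,517.40, over the £5,200 cap, so traveler pays £5,200 − £4,227.40 = £972.60.

£972.60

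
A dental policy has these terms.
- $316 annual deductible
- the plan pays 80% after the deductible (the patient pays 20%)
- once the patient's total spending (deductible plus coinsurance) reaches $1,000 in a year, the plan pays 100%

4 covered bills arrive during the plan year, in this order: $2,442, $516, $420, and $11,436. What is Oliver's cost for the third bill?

$84

Claim 1 — $2,442: deductible takes $316, $2,126 remains; 20% of $2,126 = $425.20. Patient pays $741.20; OOP now $741.20.
Claim 2 — $516: 20% coinsurance on $516 = $103.20. Patient owes $103.20 (running OOP $844.40).
Claim 3 — $420: deductible met; 20% of $420 = $84. Patient pays $84; OOP now $928.40.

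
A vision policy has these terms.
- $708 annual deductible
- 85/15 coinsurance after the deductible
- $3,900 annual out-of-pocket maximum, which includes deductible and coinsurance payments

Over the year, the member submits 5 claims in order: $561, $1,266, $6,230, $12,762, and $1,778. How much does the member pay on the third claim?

$934.50

Claim 1 — $561: all of it applies to the deductible. Member owes $561 (running OOP $561).
Claim 2 — $1,266: deductible takes $147, $1,119 remains; member's 15% is $167.85. Cost to member: $314.85. OOP to date $875.85.
Claim 3 — $6,230: 15% coinsurance on $6,230 = $934.50. Member pays $934.50; OOP now $1,810.35.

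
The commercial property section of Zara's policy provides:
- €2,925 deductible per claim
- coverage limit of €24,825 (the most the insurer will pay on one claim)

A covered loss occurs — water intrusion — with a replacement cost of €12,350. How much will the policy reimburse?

After the deductible, €12,350 − €2,925 = €9,425 remains.
€9,425 ≤ €24,825, so the limit doesn't bind; insurer pays €9,425.

€9,425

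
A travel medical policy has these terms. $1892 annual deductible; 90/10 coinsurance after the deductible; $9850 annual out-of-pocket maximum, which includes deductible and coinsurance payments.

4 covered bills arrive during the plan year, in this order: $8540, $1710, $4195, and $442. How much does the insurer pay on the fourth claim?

Claim 1 — $8540: $1892 to deductible, leaving $6648; 10% of $6648 = $664.80. Traveler owes $2556.80 (running OOP $2556.80). Insurer: $8540 − $2556.80 = $5983.20.
Claim 2 — $1710: 10% coinsurance on $1710 = $171. Cost to traveler: $171. OOP to date $2727.80. Plan pays $1710 − $171 = $1539.
Claim 3 — $4195: deductible already satisfied, so traveler's share is 10% × $4195 = $419.50. Traveler pays $419.50; OOP now $3147.30. Insurer: $4195 − $419.50 = $3775.50.
Claim 4 — $442: deductible met; 10% of $442 = $44.20. Traveler owes $44.20 (running OOP $3191.50). Insurer: $442 − $44.20 = $397.80.

$397.80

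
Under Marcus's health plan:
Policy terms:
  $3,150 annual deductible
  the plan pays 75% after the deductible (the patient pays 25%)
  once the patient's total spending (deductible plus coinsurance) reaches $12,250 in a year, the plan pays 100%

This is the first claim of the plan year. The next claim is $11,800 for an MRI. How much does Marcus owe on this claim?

$5,312.50

Nothing has been paid toward the $3,150 deductible, so the first $3,150 of this charge is applied there.
The remaining $8,650 (= $11,800 − $3,150) moves to coinsurance.
25% of $8,650 = $2,162.50 falls to the patient.
So the patient owes $3,150 + $2,162.50 = $5,312.50 before any cap.
Year-to-date out-of-pocket becomes $0 + $5,312.50 = $5,312.50, still under the $12,250 maximum, so no cap applies.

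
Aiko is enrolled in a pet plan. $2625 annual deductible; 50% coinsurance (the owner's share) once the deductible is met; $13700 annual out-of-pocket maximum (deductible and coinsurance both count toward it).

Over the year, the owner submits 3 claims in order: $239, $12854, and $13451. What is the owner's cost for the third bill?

$5841

Bill 1, $239: all of it applies to the deductible. Owner owes $239 (running OOP $239).
Bill 2, $12854: $2386 finishes the deductible; $10468 goes to coinsurance; 50% of $10468 = $5234. Cost to owner: $7620. OOP to date $7859.
Bill 3, $13451: deductible already satisfied, so owner's share is 50% × $13451 = $6725.50. That would push OOP to $14584.50, over the $13700 cap, so owner pays $13700 − $7859 = $5841.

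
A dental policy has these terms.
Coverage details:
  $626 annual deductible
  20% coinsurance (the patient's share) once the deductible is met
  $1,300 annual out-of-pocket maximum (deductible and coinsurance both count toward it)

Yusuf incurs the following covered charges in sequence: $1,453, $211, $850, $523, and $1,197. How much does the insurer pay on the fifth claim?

Claim 1 ($1,453): $626 finishes the deductible; $827 goes to coinsurance; coinsurance $827 × 20% = $165.40. Cost to patient: $791.40. OOP to date $791.40. Plan pays $1,453 − $791.40 = $661.60.
Claim 2 ($211): deductible already satisfied, so patient's share is 20% × $211 = $42.20. Cost to patient: $42.20. OOP to date $833.60. Insurer: $211 − $42.20 = $168.80.
Claim 3 ($850): deductible already satisfied, so patient's share is 20% × $850 = $170. Patient owes $170 (running OOP $1,003.60). Insurer: $850 − $170 = $680.
Claim 4 ($523): deductible met; 20% of $523 = $104.60. Patient owes $104.60 (running OOP $1,108.20). Insurer: $523 − $104.60 = $418.40.
Claim 5 ($1,197): deductible already satisfied, so patient's share is 20% × $1,197 = $239.40. That would push OOP to $1,347.60, over the $1,300 cap, so patient pays $1,300 − $1,108.20 = $191.80. Insurer: $1,197 − $191.80 = $1,005.20.

$1,005.20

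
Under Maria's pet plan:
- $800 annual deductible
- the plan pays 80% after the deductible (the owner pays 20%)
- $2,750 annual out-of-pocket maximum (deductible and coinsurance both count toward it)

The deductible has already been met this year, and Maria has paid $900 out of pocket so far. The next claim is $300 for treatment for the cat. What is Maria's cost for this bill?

With the deductible met, the entire $300 is subject to coinsurance.
Coinsurance: $300 × 20% = $60.
Cumulative spending $900 + $60 = $960 stays under the $2,750 maximum.

$60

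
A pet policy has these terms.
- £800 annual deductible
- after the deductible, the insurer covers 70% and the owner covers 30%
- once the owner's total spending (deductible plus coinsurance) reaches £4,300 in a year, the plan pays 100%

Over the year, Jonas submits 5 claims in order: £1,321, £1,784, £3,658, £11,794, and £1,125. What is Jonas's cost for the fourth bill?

Claim 1 (£1,321): £800 to deductible, leaving £521; 30% of £521 = £156.30. Owner owes £956.30 (running OOP £956.30).
Claim 2 (£1,784): 30% coinsurance on £1,784 = £535.20. Owner pays £535.20; OOP now £1,491.50.
Claim 3 (£3,658): deductible already satisfied, so owner's share is 30% × £3,658 = £1,097.40. Cost to owner: £1,097.40. OOP to date £2,588.90.
Claim 4 (£11,794): deductible met; 30% of £11,794 = £3,538.20. OOP would hit £6,127.10 > £4,300, so the cap limits the owner to £4,300 − £2,588.90 = £1,711.10.

£1,711.10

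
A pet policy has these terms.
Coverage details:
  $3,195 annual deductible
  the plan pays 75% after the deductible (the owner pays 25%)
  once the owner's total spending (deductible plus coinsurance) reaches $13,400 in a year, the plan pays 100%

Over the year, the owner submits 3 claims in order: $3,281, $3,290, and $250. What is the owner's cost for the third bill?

Claim 1 — $3,281: deductible takes $3,195, $86 remains; owner's 25% is $21.50. Cost to owner: $3,216.50. OOP to date $3,216.50.
Claim 2 — $3,290: deductible already satisfied, so owner's share is 25% × $3,290 = $822.50. Owner pays $822.50; OOP now $4,039.
Claim 3 — $250: deductible met; 25% of $250 = $62.50. Owner owes $62.50 (running OOP $4,101.50).

$62.50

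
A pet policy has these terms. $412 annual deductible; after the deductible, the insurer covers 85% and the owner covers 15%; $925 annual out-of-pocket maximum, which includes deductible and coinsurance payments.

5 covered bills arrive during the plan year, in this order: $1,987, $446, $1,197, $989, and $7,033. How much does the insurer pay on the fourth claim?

$958.70

#1 ($1,987): $412 to deductible, leaving $1,575; owner's 15% is $236.25. Cost to owner: $648.25. OOP to date $648.25. Insurer: $1,987 − $648.25 = $1,338.75.
#2 ($446): deductible already satisfied, so owner's share is 15% × $446 = $66.90. Owner owes $66.90 (running OOP $715.15). Plan pays $446 − $66.90 = $379.10.
#3 ($1,197): 15% coinsurance on $1,197 = $179.55. Owner pays $179.55; OOP now $894.70. Insurer: $1,197 − $179.55 = $1,017.45.
#4 ($989): deductible already satisfied, so owner's share is 15% × $989 = $148.35. OOP would hit $1,043.05 > $925, so the cap limits the owner to $925 − $894.70 = $30.30. Plan pays $989 − $30.30 = $958.70.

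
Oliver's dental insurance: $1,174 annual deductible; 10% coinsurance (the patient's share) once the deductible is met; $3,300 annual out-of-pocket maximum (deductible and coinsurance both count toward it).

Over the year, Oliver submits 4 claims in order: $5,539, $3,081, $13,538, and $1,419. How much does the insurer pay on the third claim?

$12,184.20

Claim 1 ($5,539): $1,174 to deductible, leaving $4,365; patient's 10% is $436.50. Patient owes $1,610.50 (running OOP $1,610.50). Insurer: $5,539 − $1,610.50 = $3,928.50.
Claim 2 ($3,081): deductible met; 10% of $3,081 = $308.10. Cost to patient: $308.10. OOP to date $1,918.60. Insurer: $3,081 − $308.10 = $2,772.90.
Claim 3 ($13,538): deductible met; 10% of $13,538 = $1,353.80. Cost to patient: $1,353.80. OOP to date $3,272.40. Plan pays $13,538 − $1,353.80 = $12,184.20.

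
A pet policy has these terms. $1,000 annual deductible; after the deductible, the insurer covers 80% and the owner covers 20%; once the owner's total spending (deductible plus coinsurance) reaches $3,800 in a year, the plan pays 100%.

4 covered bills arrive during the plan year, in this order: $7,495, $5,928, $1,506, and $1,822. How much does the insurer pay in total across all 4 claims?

Claim 1 — $7,495: deductible takes $1,000, $6,495 remains; coinsurance $6,495 × 20% = $1,299. Cost to owner: $2,299. OOP to date $2,299. Plan pays $7,495 − $2,299 = $5,196.
Claim 2 — $5,928: deductible already satisfied, so owner's share is 20% × $5,928 = $1,185.60. Owner owes $1,185.60 (running OOP $3,484.60). Insurer: $5,928 − $1,185.60 = $4,742.40.
Claim 3 — $1,506: 20% coinsurance on $1,506 = $301.20. Owner owes $301.20 (running OOP $3,785.80). Plan pays $1,506 − $301.20 = $1,204.80.
Claim 4 — $1,822: deductible met; 20% of $1,822 = $364.40. OOP would hit $4,150.20 > $3,800, so the cap limits the owner to $3,800 − $3,785.80 = $14.20. Insurer: $1,822 − $14.20 = $1,807.80.
Insurer total: $5,196 + $4,742.40 + $1,204.80 + $1,807.80 = $12,951.

$12,951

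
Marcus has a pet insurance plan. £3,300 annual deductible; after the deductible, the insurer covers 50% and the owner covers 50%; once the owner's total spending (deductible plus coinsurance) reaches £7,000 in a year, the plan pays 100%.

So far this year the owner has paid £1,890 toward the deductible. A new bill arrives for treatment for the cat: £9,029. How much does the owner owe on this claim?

Deductible still to meet: £3,300 − £1,890 = £1,410.
That leaves £9,029 − £1,410 = £7,619 for coinsurance.
Coinsurance: £7,619 × 50% = £3,809.50.
That puts the owner's cost at £1,410 + £3,809.50 = £5,219.50 before any cap.
Year-to-date out-of-pocket would reach £1,890 + £5,219.50 = £7,109.50, above the £7,000 maximum, so the owner pays only £7,000 − £1,890 = £5,110.

£5,110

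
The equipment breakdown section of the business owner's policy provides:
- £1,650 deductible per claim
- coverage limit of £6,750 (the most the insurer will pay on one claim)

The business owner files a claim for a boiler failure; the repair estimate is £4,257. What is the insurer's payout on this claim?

Subtract the deductible: £4,257 − £1,650 = £2,607.
£2,607 is within the £6,750 limit, so the insurer pays £2,607.

£2,607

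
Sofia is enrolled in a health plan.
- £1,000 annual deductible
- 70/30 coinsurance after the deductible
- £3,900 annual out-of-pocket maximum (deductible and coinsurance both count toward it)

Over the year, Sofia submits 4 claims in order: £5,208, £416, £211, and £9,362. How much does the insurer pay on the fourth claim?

£7,912.50

Claim 1 (£5,208): £1,000 to deductible, leaving £4,208; coinsurance £4,208 × 30% = £1,262.40. Cost to patient: £2,262.40. OOP to date £2,262.40. Insurer: £5,208 − £2,262.40 = £2,945.60.
Claim 2 (£416): deductible met; 30% of £416 = £124.80. Cost to patient: £124.80. OOP to date £2,387.20. Plan pays £416 − £124.80 = £291.20.
Claim 3 (£211): 30% coinsurance on £211 = £63.30. Patient owes £63.30 (running OOP £2,450.50). Plan pays £211 − £63.30 = £147.70.
Claim 4 (£9,362): 30% coinsurance on £9,362 = £2,808.60. That would push OOP to £5,259.10, over the £3,900 cap, so patient pays £3,900 − £2,450.50 = £1,449.50. Insurer: £9,362 − £1,449.50 = £7,912.50.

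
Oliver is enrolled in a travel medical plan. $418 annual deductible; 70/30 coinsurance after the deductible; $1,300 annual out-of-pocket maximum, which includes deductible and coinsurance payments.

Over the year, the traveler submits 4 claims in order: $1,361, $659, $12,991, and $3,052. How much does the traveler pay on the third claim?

#1 ($1,361): $418 finishes the deductible; $943 goes to coinsurance; traveler's 30% is $282.90. Cost to traveler: $700.90. OOP to date $700.90.
#2 ($659): 30% coinsurance on $659 = $197.70. Cost to traveler: $197.70. OOP to date $898.60.
#3 ($12,991): deductible already satisfied, so traveler's share is 30% × $12,991 = $3,897.30. Adding that to $898.60 gives $4,795.90, past the $1,300 cap; traveler pays only $1,300 − $898.60 = $401.40.

$401.40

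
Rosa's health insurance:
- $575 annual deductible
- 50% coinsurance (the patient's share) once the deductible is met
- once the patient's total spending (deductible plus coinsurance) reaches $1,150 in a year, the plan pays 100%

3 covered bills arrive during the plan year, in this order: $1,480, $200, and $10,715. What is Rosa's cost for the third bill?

$22.50

Claim 1 — $1,480: $575 finishes the deductible; $905 goes to coinsurance; patient's 50% is $452.50. Cost to patient: $1,027.50. OOP to date $1,027.50.
Claim 2 — $200: deductible already satisfied, so patient's share is 50% × $200 = $100. Patient owes $100 (running OOP $1,127.50).
Claim 3 — $10,715: deductible met; 50% of $10,715 = $5,357.50. Adding that to $1,127.50 gives $6,485, past the $1,150 cap; patient pays only $1,150 − $1,127.50 = $22.50.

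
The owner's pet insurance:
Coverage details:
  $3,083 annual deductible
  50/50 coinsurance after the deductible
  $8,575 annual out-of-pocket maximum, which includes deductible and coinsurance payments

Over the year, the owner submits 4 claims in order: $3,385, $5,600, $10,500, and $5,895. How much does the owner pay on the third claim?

$2,541

Bill 1, $3,385: $3,083 finishes the deductible; $302 goes to coinsurance; owner's 50% is $151. Owner pays $3,234; OOP now $3,234.
Bill 2, $5,600: 50% coinsurance on $5,600 = $2,800. Cost to owner: $2,800. OOP to date $6,034.
Bill 3, $10,500: 50% coinsurance on $10,500 = $5,250. That would push OOP to $11,284, over the $8,575 cap, so owner pays $8,575 − $6,034 = $2,541.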